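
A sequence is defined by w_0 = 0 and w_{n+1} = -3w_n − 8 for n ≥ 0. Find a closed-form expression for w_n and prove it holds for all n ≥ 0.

Claim: w_n = 2·(-3)^n − 2.

Base case: w_0 = 0, and 2·(-3)^0 − 2 = 2 − 2 = 0.
Assume w_j = 2·(-3)^j − 2 for some j ≥ 0.
Then w_{j+1} = -3w_j − 8 = -3·(2·(-3)^j − 2) − 8 = -6·(-3)^j + 6 − 8 = 2·(-3)^{j+1} − 2.
By induction, w_n = 2·(-3)^n − 2 for all n ≥ 0.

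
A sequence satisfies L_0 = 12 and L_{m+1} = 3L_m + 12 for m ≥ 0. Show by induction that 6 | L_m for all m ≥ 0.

Base case: L_0 = 12 = 6·2, so 6 | L_0.
Assume 6 | L_k, so L_k = 6t for some integer t.
Then L_{k+1} = 3L_k + 12 = 3·(6t) + 12 = 6(3t + 2), so 6 | L_{k+1}.
Hence 6 | L_m for every m ≥ 0, by induction.

6 | L_m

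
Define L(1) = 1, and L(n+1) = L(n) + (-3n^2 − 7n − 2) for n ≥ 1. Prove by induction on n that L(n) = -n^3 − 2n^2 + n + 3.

Base case: L(1) = 1, and -1^3 − 2·1^2 + 1 + 3 = 1.
Assume L(k) = -k^3 − 2k^2 + k + 3.
Then L(k+1) = L(k) + (-3k^2 − 7k − 2) = (-k^3 − 2k^2 + k + 3) + (-3k^2 − 7k − 2) = -k^3 − 5k^2 − 6k + 1,
and -(k+1)^3 − 2·(k+1)^2 + (k+1) + 3 = -k^3 − 5k^2 − 6k + 1.
Hence L(n) = -n^3 − 2n^2 + n + 3 for every n ≥ 1, by induction.

L(n) = -n^3 − 2n^2 + n + 3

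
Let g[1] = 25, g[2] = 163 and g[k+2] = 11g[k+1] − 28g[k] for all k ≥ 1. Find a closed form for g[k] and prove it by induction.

Claim: g[k] = 3·7^k + 4^k.

Base cases: g[1] = 25 and 3·7^1 + 4^1 = 25; g[2] = 163 and 3·7^2 + 4^2 = 163.
Assume g[j] = 3·7^j + 4^j for all 1 ≤ j ≤ m, where m ≥ 2.
Then g[m+1] = 11g[m] − 28g[m−1] = 11·(3·7^m + 4^m) − 28·(3·7^{m−1} + 4^{m−1}) = 3·(11·7 − 28)7^{m−1} + (11·4 − 28)4^{m−1} = 147·7^{m−1} + 16·4^{m−1} = 3·7^{m+1} + 4^{m+1}.
By strong induction, g[k] = 3·7^k + 4^k for all k ≥ 1.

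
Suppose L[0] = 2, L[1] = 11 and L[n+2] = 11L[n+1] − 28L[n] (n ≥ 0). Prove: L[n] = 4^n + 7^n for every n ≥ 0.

Base cases: L[0] = 2 and 4^0 + 7^0 = 2; L[1] = 11 and 4^1 + 7^1 = 11.
Assume L[j] = 4^j + 7^j for all 0 ≤ j ≤ r, where r ≥ 1.
Then L[r+1] = 11L[r] − 28L[r−1] = 11·(4^r + 7^r) − 28·(4^{r−1} + 7^{r−1}) = (11·4 − 28)4^{r−1} + (11·7 − 28)7^{r−1} = 16·4^{r−1} + 49·7^{r−1} = 4^{r+1} + 7^{r+1}.
So the formula holds for r+1, and by strong induction L[n] = 4^n + 7^n for all n ≥ 0.

L[n] = 4^n + 7^n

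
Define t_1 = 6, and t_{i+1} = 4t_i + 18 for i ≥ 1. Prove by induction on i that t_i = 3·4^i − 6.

Base case: t_1 = 6, and 3·4^1 − 6 = 12 − 6 = 6.
Assume t_r = 3·4^r − 6 for some r ≥ 1.
Then t_{r+1} = 4t_r + 18 = 4·(3·4^r − 6) + 18 = 12·4^r − 24 + 18 = 3·4^{r+1} − 6.
So the formula holds for r+1, and by induction t_i = 3·4^i − 6 for all i ≥ 1.

t_i = 3·4^i − 6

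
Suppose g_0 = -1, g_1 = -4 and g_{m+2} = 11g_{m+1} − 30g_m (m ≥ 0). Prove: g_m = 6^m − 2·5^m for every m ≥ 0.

Base cases: g_0 = -1 and 6^0 − 2·5^0 = -1; g_1 = -4 and 6^1 − 2·5^1 = -4.
Assume g_j = 6^j − 2·5^j for all 0 ≤ j ≤ r, where r ≥ 1.
Then g_{r+1} = 11g_r − 30g_{r−1} = 11·(6^r − 2·5^r) − 30·(6^{r−1} − 2·5^{r−1}) = (11·6 − 30)6^{r−1} − 2·(11·5 − 30)5^{r−1} = 36·6^{r−1} − 50·5^{r−1} = 6^{r+1} − 2·5^{r+1}.
By strong induction, g_m = 6^m − 2·5^m for all m ≥ 0.

g_m = 6^m − 2·5^m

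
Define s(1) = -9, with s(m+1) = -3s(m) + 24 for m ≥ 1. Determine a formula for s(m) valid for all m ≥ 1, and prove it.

Claim: s(m) = 5·(-3)^m + 6.

Base case: s(1) = -9, and 5·(-3)^1 + 6 = -15 + 6 = -9.
Assume s(j) = 5·(-3)^j + 6 for some j ≥ 1.
Then s(j+1) = -3s(j) + 24 = -3·(5·(-3)^j + 6) + 24 = -15·(-3)^j − 18 + 24 = 5·(-3)^{j+1} + 6.
Hence s(m) = 5·(-3)^m + 6 for every m ≥ 1, by induction.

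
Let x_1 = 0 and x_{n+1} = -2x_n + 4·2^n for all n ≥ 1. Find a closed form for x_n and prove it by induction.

Claim: x_n = (-2)^n + 2^n.

Base case: x_1 = 0, and (-2)^1 + 2^1 = -2 + 2 = 0.
Assume x_r = (-2)^r + 2^r for some r ≥ 1.
Then x_{r+1} = -2x_r + 4·2^r = -2·((-2)^r + 2^r) + 4·2^r = (-2)^{r+1} − 2·2^r + 4·2^r = (-2)^{r+1} + 2·2^r = (-2)^{r+1} + 2^{r+1}.
This completes the inductive step, so x_n = (-2)^n + 2^n for all n ≥ 1.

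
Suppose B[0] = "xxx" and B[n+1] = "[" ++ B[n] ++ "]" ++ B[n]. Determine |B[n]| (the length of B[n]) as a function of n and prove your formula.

Claim: |B[n]| = 5·2^n − 2.

Base case: |B[0]| = 3, and 5·2^0 − 2 = 3.
Assume |B[r]| = 5·2^r − 2.
Then |B[r+1]| = 1 + |B[r]| + 1 + |B[r]| = 2|B[r]| + 2 = 2(5·2^r − 2) + 2 = 5·2^{r+1} − 4 + 2 = 5·2^{r+1} − 2.
By induction, |B[n]| = 5·2^n − 2 for all n ≥ 0.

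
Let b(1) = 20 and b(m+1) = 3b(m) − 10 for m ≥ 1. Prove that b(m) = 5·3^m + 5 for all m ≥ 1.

Base case: b(1) = 20, and 5·3^1 + 5 = 15 + 5 = 20.
Assume b(j) = 5·3^j + 5 for some j ≥ 1.
Then b(j+1) = 3b(j) − 10 = 3·(5·3^j + 5) − 10 = 15·3^j + 15 − 10 = 5·3^{j+1} + 5.
Hence b(m) = 5·3^m + 5 for every m ≥ 1, by induction.

b(m) = 5·3^m + 5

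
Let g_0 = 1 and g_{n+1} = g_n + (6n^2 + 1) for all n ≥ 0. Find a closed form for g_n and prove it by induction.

Claim: g_n = 2n^3 − 3n^2 + 2n + 1.

Base case: g_0 = 1, and 2·0^3 − 3·0^2 + 2·0 + 1 = 1.
Assume g_k = 2k^3 − 3k^2 + 2k + 1.
Then g_{k+1} = g_k + (6k^2 + 1) = (2k^3 − 3k^2 + 2k + 1) + (6k^2 + 1) = 2k^3 + 3k^2 + 2k + 2,
and 2·(k+1)^3 − 3·(k+1)^2 + 2·(k+1) + 1 = 2k^3 + 3k^2 + 2k + 2.
By induction, g_n = 2n^3 − 3n^2 + 2n + 1 for all n ≥ 0.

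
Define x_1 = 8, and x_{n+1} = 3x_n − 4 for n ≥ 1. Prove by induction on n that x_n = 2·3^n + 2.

Base case: x_1 = 8, and 2·3^1 + 2 = 6 + 2 = 8.
Assume x_r = 2·3^r + 2 for some r ≥ 1.
Then x_{r+1} = 3x_r − 4 = 3·(2·3^r + 2) − 4 = 6·3^r + 6 − 4 = 2·3^{r+1} + 2.
By induction, x_n = 2·3^n + 2 for all n ≥ 1.

x_n = 2·3^n + 2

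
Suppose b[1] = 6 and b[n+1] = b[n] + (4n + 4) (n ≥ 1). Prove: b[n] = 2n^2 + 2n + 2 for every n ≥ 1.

Base case: b[1] = 6, and 2·1^2 + 2·1 + 2 = 6.
Assume b[r] = 2r^2 + 2r + 2.
Then b[r+1] = b[r] + (4r + 4) = (2r^2 + 2r + 2) + (4r + 4) = 2r^2 + 6r + 6,
and 2·(r+1)^2 + 2·(r+1) + 2 = 2r^2 + 6r + 6.
By induction, b[n] = 2n^2 + 2n + 2 for all n ≥ 1.

b[n] = 2n^2 + 2n + 2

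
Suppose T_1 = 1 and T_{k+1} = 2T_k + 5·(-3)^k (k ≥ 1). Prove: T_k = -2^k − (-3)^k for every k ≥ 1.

Base case: T_1 = 1, and -2^1 − (-3)^1 = -2 + 3 = 1.
Assume T_m = -2^m − (-3)^m for some m ≥ 1.
Then T_{m+1} = 2T_m + 5·(-3)^m = 2·(-2^m − (-3)^m) + 5·(-3)^m = -2^{m+1} − 2·(-3)^m + 5·(-3)^m = -2^{m+1} + 3·(-3)^m = -2^{m+1} − (-3)^{m+1}.
So the formula holds for m+1, and by induction T_k = -2^k − (-3)^k for all k ≥ 1.

T_k = -2^k − (-3)^k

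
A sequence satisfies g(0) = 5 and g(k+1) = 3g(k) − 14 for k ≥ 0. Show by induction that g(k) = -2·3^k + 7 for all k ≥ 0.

Base case: g(0) = 5, and -2·3^0 + 7 = -2 + 7 = 5.
Assume g(r) = -2·3^r + 7 for some r ≥ 0.
Then g(r+1) = 3g(r) − 14 = 3·(-2·3^r + 7) − 14 = -6·3^r + 21 − 14 = -2·3^{r+1} + 7.
So the formula holds for r+1, and by induction g(k) = -2·3^k + 7 for all k ≥ 0.

g(k) = -2·3^k + 7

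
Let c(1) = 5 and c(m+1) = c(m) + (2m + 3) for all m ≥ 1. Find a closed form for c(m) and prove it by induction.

Claim: c(m) = m^2 + 2m + 2.

Base case: c(1) = 5, and 1^2 + 2·1 + 2 = 5.
Assume c(k) = k^2 + 2k + 2.
Then c(k+1) = c(k) + (2k + 3) = (k^2 + 2k + 2) + (2k + 3) = k^2 + 4k + 5,
and (k+1)^2 + 2·(k+1) + 2 = k^2 + 4k + 5.
Hence c(m) = m^2 + 2m + 2 for every m ≥ 1, by induction.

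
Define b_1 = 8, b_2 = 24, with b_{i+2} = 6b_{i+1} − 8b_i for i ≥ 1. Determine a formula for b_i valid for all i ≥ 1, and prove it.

Claim: b_i = 2·2^i + 4^i.

Base cases: b_1 = 8 and 2·2^1 + 4^1 = 8; b_2 = 24 and 2·2^2 + 4^2 = 24.
Assume b_j = 2·2^j + 4^j for all 1 ≤ j ≤ m, where m ≥ 2.
Then b_{m+1} = 6b_m − 8b_{m−1} = 6·(2·2^m + 4^m) − 8·(2·2^{m−1} + 4^{m−1}) = 2·(6·2 − 8)2^{m−1} + (6·4 − 8)4^{m−1} = 8·2^{m−1} + 16·4^{m−1} = 2·2^{m+1} + 4^{m+1}.
So the formula holds for m+1, and by strong induction b_i = 2·2^i + 4^i for all i ≥ 1.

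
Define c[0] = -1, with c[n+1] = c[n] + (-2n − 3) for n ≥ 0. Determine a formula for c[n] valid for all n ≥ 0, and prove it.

Claim: c[n] = -n^2 − 2n − 1.

Base case: c[0] = -1, and -0^2 − 2·0 − 1 = -1.
Assume c[r] = -r^2 − 2r − 1.
Then c[r+1] = c[r] + (-2r − 3) = (-r^2 − 2r − 1) + (-2r − 3) = -r^2 − 4r − 4,
and -(r+1)^2 − 2·(r+1) − 1 = -r^2 − 4r − 4.
By induction, c[n] = -n^2 − 2n − 1 for all n ≥ 0.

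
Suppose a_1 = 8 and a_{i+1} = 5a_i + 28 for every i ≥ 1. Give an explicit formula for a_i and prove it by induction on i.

Claim: a_i = 3·5^i − 7.

Base case: a_1 = 8, and 3·5^1 − 7 = 15 − 7 = 8.
Assume a_m = 3·5^m − 7 for some m ≥ 1.
Then a_{m+1} = 5a_m + 28 = 5·(3·5^m − 7) + 28 = 15·5^m − 35 + 28 = 3·5^{m+1} − 7.
So the formula holds for m+1, and by induction a_i = 3·5^i − 7 for all i ≥ 1.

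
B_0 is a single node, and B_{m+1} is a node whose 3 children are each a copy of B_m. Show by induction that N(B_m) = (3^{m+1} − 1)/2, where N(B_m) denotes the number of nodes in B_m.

Base case: N(B_0) = 1, and (3^{0+1} − 1)/2 = 1.
Assume N(B_r) = (3^{r+1} − 1)/2.
Then N(B_{r+1}) = 1 + 3N(B_r) = 1 + 3·(3^{r+1} − 1)/2 = 1 + (3^{r+2} − 3)/2 = (2 + 3^{r+2} − 3)/2 = (3^{r+2} − 1)/2.
So the formula holds for r+1, and by induction N(B_m) = (3^{m+1} − 1)/2 for all m ≥ 0.

N(B_m) = (3^{m+1} − 1)/2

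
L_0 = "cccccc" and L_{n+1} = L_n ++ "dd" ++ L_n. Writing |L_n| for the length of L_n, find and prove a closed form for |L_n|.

Claim: |L_n| = 2^{n+3} − 2.

Base case: |L_0| = 6, and 2^{0+3} − 2 = 6.
Assume |L_m| = 2^{m+3} − 2.
Then |L_{m+1}| = |L_m| + 2 + |L_m| = 2|L_m| + 2 = 2(2^{m+3} − 2) + 2 = 2^{m+1+3} − 4 + 2 = 2^{m+1+3} − 2.
So the formula holds for m+1, and by induction |L_n| = 2^{n+3} − 2 for all n ≥ 0.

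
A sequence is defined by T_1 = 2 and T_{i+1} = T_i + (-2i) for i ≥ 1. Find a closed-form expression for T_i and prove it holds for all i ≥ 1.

Claim: T_i = -i^2 + i + 2.

Base case: T_1 = 2, and -1^2 + 1 + 2 = 2.
Assume T_m = -m^2 + m + 2.
Then T_{m+1} = T_m + (-2m) = (-m^2 + m + 2) + (-2m) = -m^2 − m + 2,
and -(m+1)^2 + (m+1) + 2 = -m^2 − m + 2.
This completes the inductive step, so T_i = -i^2 + i + 2 for all i ≥ 1.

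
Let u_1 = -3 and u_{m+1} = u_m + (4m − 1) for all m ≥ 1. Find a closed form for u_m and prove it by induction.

Claim: u_m = 2m^2 − 3m − 2.

Base case: u_1 = -3, and 2·1^2 − 3·1 − 2 = -3.
Assume u_r = 2r^2 − 3r − 2.
Then u_{r+1} = u_r + (4r − 1) = (2r^2 − 3r − 2) + (4r − 1) = 2r^2 + r − 3,
and 2·(r+1)^2 − 3·(r+1) − 2 = 2r^2 + r − 3.
By induction, u_m = 2m^2 − 3m − 2 for all m ≥ 1.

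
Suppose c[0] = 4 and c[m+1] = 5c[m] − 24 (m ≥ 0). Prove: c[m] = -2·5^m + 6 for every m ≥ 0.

Base case: c[0] = 4, and -2·5^0 + 6 = -2 + 6 = 4.
Assume c[r] = -2·5^r + 6 for some r ≥ 0.
Then c[r+1] = 5c[r] − 24 = 5·(-2·5^r + 6) − 24 = -10·5^r + 30 − 24 = -2·5^{r+1} + 6.
Hence c[m] = -2·5^m + 6 for every m ≥ 0, by induction.

c[m] = -2·5^m + 6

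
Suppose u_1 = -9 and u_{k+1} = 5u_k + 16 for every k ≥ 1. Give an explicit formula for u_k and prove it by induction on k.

Claim: u_k = -5^k − 4.

Base case: u_1 = -9, and -5^1 − 4 = -5 − 4 = -9.
Assume u_r = -5^r − 4 for some r ≥ 1.
Then u_{r+1} = 5u_r + 16 = 5·(-5^r − 4) + 16 = -5^{r+1} − 20 + 16 = -5^{r+1} − 4.
Hence u_k = -5^k − 4 for every k ≥ 1, by induction.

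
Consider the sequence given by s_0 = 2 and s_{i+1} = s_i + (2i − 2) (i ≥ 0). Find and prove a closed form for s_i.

Claim: s_i = i^2 − 3i + 2.

Base case: s_0 = 2, and 0^2 − 3·0 + 2 = 2.
Assume s_k = k^2 − 3k + 2.
Then s_{k+1} = s_k + (2k − 2) = (k^2 − 3k + 2) + (2k − 2) = k^2 − k,
and (k+1)^2 − 3·(k+1) + 2 = k^2 − k.
By induction, s_i = i^2 − 3i + 2 for all i ≥ 0.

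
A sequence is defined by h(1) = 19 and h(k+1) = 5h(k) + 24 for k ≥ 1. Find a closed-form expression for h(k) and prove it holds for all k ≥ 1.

Claim: h(k) = 5^{k+1} − 6.

Base case: h(1) = 19, and 5^{1+1} − 6 = 25 − 6 = 19.
Assume h(m) = 5^{m+1} − 6 for some m ≥ 1.
Then h(m+1) = 5h(m) + 24 = 5·(5^{m+1} − 6) + 24 = 5^{m+2} − 30 + 24 = 5^{m+2} − 6.
Hence h(k) = 5^{k+1} − 6 for every k ≥ 1, by induction.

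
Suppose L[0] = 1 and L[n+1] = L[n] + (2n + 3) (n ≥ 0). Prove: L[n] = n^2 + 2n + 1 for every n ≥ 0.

Base case: L[0] = 1, and 0^2 + 2·0 + 1 = 1.
Assume L[j] = j^2 + 2j + 1.
Then L[j+1] = L[j] + (2j + 3) = (j^2 + 2j + 1) + (2j + 3) = j^2 + 4j + 4,
and (j+1)^2 + 2·(j+1) + 1 = j^2 + 4j + 4.
This completes the inductive step, so L[n] = n^2 + 2n + 1 for all n ≥ 0.

L[n] = n^2 + 2n + 1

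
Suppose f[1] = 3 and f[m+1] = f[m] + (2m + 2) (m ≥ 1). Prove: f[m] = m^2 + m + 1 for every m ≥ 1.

Base case: f[1] = 3, and 1^2 + 1 + 1 = 3.
Assume f[j] = j^2 + j + 1.
Then f[j+1] = f[j] + (2j + 2) = (j^2 + j + 1) + (2j + 2) = j^2 + 3j + 3,
and (j+1)^2 + (j+1) + 1 = j^2 + 3j + 3.
By induction, f[m] = m^2 + m + 1 for all m ≥ 1.

f[m] = m^2 + m + 1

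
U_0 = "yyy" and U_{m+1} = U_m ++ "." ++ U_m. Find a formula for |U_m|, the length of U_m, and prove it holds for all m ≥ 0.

Claim: |U_m| = 2^{m+2} − 1.

Base case: |U_0| = 3, and 2^{0+2} − 1 = 3.
Assume |U_r| = 2^{r+2} − 1.
Then |U_{r+1}| = |U_r| + 1 + |U_r| = 2|U_r| + 1 = 2(2^{r+2} − 1) + 1 = 2^{r+3} − 2 + 1 = 2^{r+3} − 1.
So the formula holds for r+1, and by induction |U_m| = 2^{m+2} − 1 for all m ≥ 0.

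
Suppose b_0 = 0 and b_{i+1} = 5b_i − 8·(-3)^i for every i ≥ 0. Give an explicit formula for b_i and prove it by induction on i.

Claim: b_i = -5^i + (-3)^i.

Base case: b_0 = 0, and -5^0 + (-3)^0 = -1 + 1 = 0.
Assume b_r = -5^r + (-3)^r for some r ≥ 0.
Then b_{r+1} = 5b_r − 8·(-3)^r = 5·(-5^r + (-3)^r) − 8·(-3)^r = -5^{r+1} + 5·(-3)^r − 8·(-3)^r = -5^{r+1} − 3·(-3)^r = -5^{r+1} + (-3)^{r+1}.
Hence b_i = -5^i + (-3)^i for every i ≥ 0, by induction.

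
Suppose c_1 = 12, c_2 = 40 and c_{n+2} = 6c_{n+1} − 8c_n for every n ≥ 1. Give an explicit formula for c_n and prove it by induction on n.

Claim: c_n = 2·2^n + 2·4^n.

Base cases: c_1 = 12 and 2·2^1 + 2·4^1 = 12; c_2 = 40 and 2·2^2 + 2·4^2 = 40.
Assume c_j = 2·2^j + 2·4^j for all 1 ≤ j ≤ m, where m ≥ 2.
Then c_{m+1} = 6c_m − 8c_{m−1} = 6·(2·2^m + 2·4^m) − 8·(2·2^{m−1} + 2·4^{m−1}) = 2·(6·2 − 8)2^{m−1} + 2·(6·4 − 8)4^{m−1} = 8·2^{m−1} + 32·4^{m−1} = 2·2^{m+1} + 2·4^{m+1}.
By strong induction, c_n = 2·2^n + 2·4^n for all n ≥ 1.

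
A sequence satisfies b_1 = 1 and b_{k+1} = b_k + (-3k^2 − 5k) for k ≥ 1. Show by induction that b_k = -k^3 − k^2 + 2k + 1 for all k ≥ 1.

Base case: b_1 = 1, and -1^3 − 1^2 + 2·1 + 1 = 1.
Assume b_j = -j^3 − j^2 + 2j + 1.
Then b_{j+1} = b_j + (-3j^2 − 5j) = (-j^3 − j^2 + 2j + 1) + (-3j^2 − 5j) = -j^3 − 4j^2 − 3j + 1,
and -(j+1)^3 − (j+1)^2 + 2·(j+1) + 1 = -j^3 − 4j^2 − 3j + 1.
By induction, b_k = -k^3 − k^2 + 2k + 1 for all k ≥ 1.

b_k = -k^3 − k^2 + 2k + 1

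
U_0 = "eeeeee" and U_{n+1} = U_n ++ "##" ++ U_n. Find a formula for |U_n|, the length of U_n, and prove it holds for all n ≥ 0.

Claim: |U_n| = 2^{n+3} − 2.

Base case: |U_0| = 6, and 2^{0+3} − 2 = 6.
Assume |U_r| = 2^{r+3} − 2.
Then |U_{r+1}| = |U_r| + 2 + |U_r| = 2|U_r| + 2 = 2(2^{r+3} − 2) + 2 = 2^{r+1+3} − 4 + 2 = 2^{r+1+3} − 2.
By induction, |U_n| = 2^{n+3} − 2 for all n ≥ 0.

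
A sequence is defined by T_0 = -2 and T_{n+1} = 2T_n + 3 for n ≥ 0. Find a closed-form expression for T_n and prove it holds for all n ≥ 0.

Claim: T_n = 2^n − 3.

Base case: T_0 = -2, and 2^0 − 3 = 1 − 3 = -2.
Assume T_r = 2^r − 3 for some r ≥ 0.
Then T_{r+1} = 2T_r + 3 = 2·(2^r − 3) + 3 = 2^{r+1} − 6 + 3 = 2^{r+1} − 3.
So the formula holds for r+1, and by induction T_n = 2^n − 3 for all n ≥ 0.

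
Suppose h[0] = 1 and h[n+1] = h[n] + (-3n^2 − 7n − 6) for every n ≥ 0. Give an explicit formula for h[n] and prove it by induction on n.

Claim: h[n] = -n^3 − 2n^2 − 3n + 1.

Base case: h[0] = 1, and -0^3 − 2·0^2 − 3·0 + 1 = 1.
Assume h[j] = -j^3 − 2j^2 − 3j + 1.
Then h[j+1] = h[j] + (-3j^2 − 7j − 6) = (-j^3 − 2j^2 − 3j + 1) + (-3j^2 − 7j − 6) = -j^3 − 5j^2 − 10j − 5,
and -(j+1)^3 − 2·(j+1)^2 − 3·(j+1) + 1 = -j^3 − 5j^2 − 10j − 5.
By induction, h[n] = -n^3 − 2n^2 − 3n + 1 for all n ≥ 0.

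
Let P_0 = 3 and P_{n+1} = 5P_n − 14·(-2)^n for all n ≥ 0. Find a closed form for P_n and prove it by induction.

Claim: P_n = 5^n + 2·(-2)^n.

Base case: P_0 = 3, and 5^0 + 2·(-2)^0 = 1 + 2 = 3.
Assume P_j = 5^j + 2·(-2)^j for some j ≥ 0.
Then P_{j+1} = 5P_j − 14·(-2)^j = 5·(5^j + 2·(-2)^j) − 14·(-2)^j = 5^{j+1} + 10·(-2)^j − 14·(-2)^j = 5^{j+1} − 4·(-2)^j = 5^{j+1} + 2·(-2)^{j+1}.
So the formula holds for j+1, and by induction P_n = 5^n + 2·(-2)^n for all n ≥ 0.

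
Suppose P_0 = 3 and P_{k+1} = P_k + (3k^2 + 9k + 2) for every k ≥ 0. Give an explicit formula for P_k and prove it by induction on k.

Claim: P_k = k^3 + 3k^2 − 2k + 3.

Base case: P_0 = 3, and 0^3 + 3·0^2 − 2·0 + 3 = 3.
Assume P_r = r^3 + 3r^2 − 2r + 3.
Then P_{r+1} = P_r + (3r^2 + 9r + 2) = (r^3 + 3r^2 − 2r + 3) + (3r^2 + 9r + 2) = r^3 + 6r^2 + 7r + 5,
and (r+1)^3 + 3·(r+1)^2 − 2·(r+1) + 3 = r^3 + 6r^2 + 7r + 5.
This completes the inductive step, so P_k = k^3 + 3k^2 − 2k + 3 for all k ≥ 0.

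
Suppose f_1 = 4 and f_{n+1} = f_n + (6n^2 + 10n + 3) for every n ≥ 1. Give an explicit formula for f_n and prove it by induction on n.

Claim: f_n = 2n^3 + 2n^2 − n + 1.

Base case: f_1 = 4, and 2·1^3 + 2·1^2 − 1 + 1 = 4.
Assume f_r = 2r^3 + 2r^2 − r + 1.
Then f_{r+1} = f_r + (6r^2 + 10r + 3) = (2r^3 + 2r^2 − r + 1) + (6r^2 + 10r + 3) = 2r^3 + 8r^2 + 9r + 4,
and 2·(r+1)^3 + 2·(r+1)^2 − (r+1) + 1 = 2r^3 + 8r^2 + 9r + 4.
By induction, f_n = 2n^3 + 2n^2 − n + 1 for all n ≥ 1.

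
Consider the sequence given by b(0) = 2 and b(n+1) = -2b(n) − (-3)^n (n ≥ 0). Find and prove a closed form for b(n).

Claim: b(n) = (-2)^n + (-3)^n.

Base case: b(0) = 2, and (-2)^0 + (-3)^0 = 1 + 1 = 2.
Assume b(m) = (-2)^m + (-3)^m for some m ≥ 0.
Then b(m+1) = -2b(m) − (-3)^m = -2·((-2)^m + (-3)^m) − (-3)^m = (-2)^{m+1} − 2·(-3)^m − (-3)^m = (-2)^{m+1} − 3·(-3)^m = (-2)^{m+1} + (-3)^{m+1}.
Hence b(n) = (-2)^n + (-3)^n for every n ≥ 0, by induction.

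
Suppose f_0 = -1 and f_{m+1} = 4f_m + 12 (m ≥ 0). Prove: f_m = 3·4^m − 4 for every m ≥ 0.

Base case: f_0 = -1, and 3·4^0 − 4 = 3 − 4 = -1.
Assume f_j = 3·4^j − 4 for some j ≥ 0.
Then f_{j+1} = 4f_j + 12 = 4·(3·4^j − 4) + 12 = 12·4^j − 16 + 12 = 3·4^{j+1} − 4.
This completes the inductive step, so f_m = 3·4^m − 4 for all m ≥ 0.

f_m = 3·4^m − 4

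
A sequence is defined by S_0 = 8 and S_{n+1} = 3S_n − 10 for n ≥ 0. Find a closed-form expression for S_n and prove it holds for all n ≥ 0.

Claim: S_n = 3^{n+1} + 5.

Base case: S_0 = 8, and 3^{0+1} + 5 = 3 + 5 = 8.
Assume S_k = 3^{k+1} + 5 for some k ≥ 0.
Then S_{k+1} = 3S_k − 10 = 3·(3^{k+1} + 5) − 10 = 3^{k+2} + 15 − 10 = 3^{k+2} + 5.
Hence S_n = 3^{n+1} + 5 for every n ≥ 0, by induction.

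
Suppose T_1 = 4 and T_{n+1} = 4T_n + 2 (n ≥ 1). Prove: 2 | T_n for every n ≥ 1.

Base case: T_1 = 4 = 2·2, so 2 | T_1.
Assume 2 | T_m, so T_m = 2t for some integer t.
Then T_{m+1} = 4T_m + 2 = 4·(2t) + 2 = 2(4t + 1), so 2 | T_{m+1}.
So the property holds for m+1, and by induction 2 | T_n for all n ≥ 1.

2 | T_n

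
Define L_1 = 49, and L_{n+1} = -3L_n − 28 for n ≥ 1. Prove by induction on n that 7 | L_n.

Base case: L_1 = 49 = 7·7, so 7 | L_1.
Assume 7 | L_m, so L_m = 7t for some integer t.
Then L_{m+1} = -3L_m − 28 = -3·(7t) − 28 = 7(-3t − 4), so 7 | L_{m+1}.
This completes the inductive step, so 7 | L_n for all n ≥ 1.

7 | L_n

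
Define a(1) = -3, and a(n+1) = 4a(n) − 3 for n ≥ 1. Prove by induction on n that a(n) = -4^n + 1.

Base case: a(1) = -3, and -4^1 + 1 = -4 + 1 = -3.
Assume a(j) = -4^j + 1 for some j ≥ 1.
Then a(j+1) = 4a(j) − 3 = 4·(-4^j + 1) − 3 = -4^{j+1} + 4 − 3 = -4^{j+1} + 1.
This completes the inductive step, so a(n) = -4^n + 1 for all n ≥ 1.

a(n) = -4^n + 1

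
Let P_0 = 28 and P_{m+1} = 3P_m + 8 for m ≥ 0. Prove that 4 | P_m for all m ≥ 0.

Base case: P_0 = 28 = 4·7, so 4 | P_0.
Assume 4 | P_r, so P_r = 4t for some integer t.
Then P_{r+1} = 3P_r + 8 = 3·(4t) + 8 = 4(3t + 2), so 4 | P_{r+1}.
This completes the inductive step, so 4 | P_m for all m ≥ 0.

4 | P_m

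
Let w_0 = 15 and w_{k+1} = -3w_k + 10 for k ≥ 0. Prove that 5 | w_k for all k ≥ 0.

Base case: w_0 = 15 = 5·3, so 5 | w_0.
Assume 5 | w_j, so w_j = 5t for some integer t.
Then w_{j+1} = -3w_j + 10 = -3·(5t) + 10 = 5(-3t + 2), so 5 | w_{j+1}.
By induction, 5 | w_k for all k ≥ 0.

5 | w_k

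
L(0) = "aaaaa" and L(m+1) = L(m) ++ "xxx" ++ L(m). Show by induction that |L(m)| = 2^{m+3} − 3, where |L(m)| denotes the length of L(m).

Base case: |L(0)| = 5, and 2^{0+3} − 3 = 5.
Assume |L(r)| = 2^{r+3} − 3.
Then |L(r+1)| = |L(r)| + 3 + |L(r)| = 2|L(r)| + 3 = 2(2^{r+3} − 3) + 3 = 2^{r+1+3} − 6 + 3 = 2^{r+1+3} − 3.
So the formula holds for r+1, and by induction |L(m)| = 2^{m+3} − 3 for all m ≥ 0.

|L(m)| = 2^{m+3} − 3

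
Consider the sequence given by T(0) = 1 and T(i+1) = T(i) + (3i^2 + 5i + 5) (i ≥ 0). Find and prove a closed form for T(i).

Claim: T(i) = i^3 + i^2 + 3i + 1.

Base case: T(0) = 1, and 0^3 + 0^2 + 3·0 + 1 = 1.
Assume T(k) = k^3 + k^2 + 3k + 1.
Then T(k+1) = T(k) + (3k^2 + 5k + 5) = (k^3 + k^2 + 3k + 1) + (3k^2 + 5k + 5) = k^3 + 4k^2 + 8k + 6,
and (k+1)^3 + (k+1)^2 + 3·(k+1) + 1 = k^3 + 4k^2 + 8k + 6.
This completes the inductive step, so T(i) = i^3 + i^2 + 3i + 1 for all i ≥ 0.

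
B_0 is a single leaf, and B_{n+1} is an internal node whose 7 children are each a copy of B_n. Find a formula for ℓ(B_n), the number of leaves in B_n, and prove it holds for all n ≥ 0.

Claim: ℓ(B_n) = 7^n.

Base case: ℓ(B_0) = 1, and 7^0 = 1.
Assume ℓ(B_m) = 7^m.
Then ℓ(B_{m+1}) = 7·ℓ(B_m) = 7·7^m = 7^{m+1}.
By induction, ℓ(B_n) = 7^n for all n ≥ 0.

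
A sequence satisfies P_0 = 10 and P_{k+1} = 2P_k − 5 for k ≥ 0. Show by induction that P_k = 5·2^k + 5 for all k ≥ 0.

Base case: P_0 = 10, and 5·2^0 + 5 = 5 + 5 = 10.
Assume P_r = 5·2^r + 5 for some r ≥ 0.
Then P_{r+1} = 2P_r − 5 = 2·(5·2^r + 5) − 5 = 10·2^r + 10 − 5 = 5·2^{r+1} + 5.
Hence P_k = 5·2^k + 5 for every k ≥ 0, by induction.

P_k = 5·2^k + 5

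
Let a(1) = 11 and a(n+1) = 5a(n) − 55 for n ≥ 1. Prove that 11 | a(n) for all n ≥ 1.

Base case: a(1) = 11 = 11·1, so 11 | a(1).
Assume 11 | a(j), so a(j) = 11t for some integer t.
Then a(j+1) = 5a(j) − 55 = 5·(11t) − 55 = 11(5t − 5), so 11 | a(j+1).
This completes the inductive step, so 11 | a(n) for all n ≥ 1.

11 | a(n)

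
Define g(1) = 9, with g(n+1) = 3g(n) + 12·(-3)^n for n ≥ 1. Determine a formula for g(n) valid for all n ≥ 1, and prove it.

Claim: g(n) = 3^n − 2·(-3)^n.

Base case: g(1) = 9, and 3^1 − 2·(-3)^1 = 3 + 6 = 9.
Assume g(j) = 3^j − 2·(-3)^j for some j ≥ 1.
Then g(j+1) = 3g(j) + 12·(-3)^j = 3·(3^j − 2·(-3)^j) + 12·(-3)^j = 3^{j+1} − 6·(-3)^j + 12·(-3)^j = 3^{j+1} + 6·(-3)^j = 3^{j+1} − 2·(-3)^{j+1}.
So the formula holds for j+1, and by induction g(n) = 3^n − 2·(-3)^n for all n ≥ 1.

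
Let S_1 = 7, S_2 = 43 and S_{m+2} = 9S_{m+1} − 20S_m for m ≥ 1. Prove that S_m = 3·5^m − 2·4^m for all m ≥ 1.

Base cases: S_1 = 7 and 3·5^1 − 2·4^1 = 7; S_2 = 43 and 3·5^2 − 2·4^2 = 43.
Assume S_j = 3·5^j − 2·4^j for all 1 ≤ j ≤ k, where k ≥ 2.
Then S_{k+1} = 9S_k − 20S_{k−1} = 9·(3·5^k − 2·4^k) − 20·(3·5^{k−1} − 2·4^{k−1}) = 3·(9·5 − 20)5^{k−1} − 2·(9·4 − 20)4^{k−1} = 75·5^{k−1} − 32·4^{k−1} = 3·5^{k+1} − 2·4^{k+1}.
By strong induction, S_m = 3·5^m − 2·4^m for all m ≥ 1.

S_m = 3·5^m − 2·4^m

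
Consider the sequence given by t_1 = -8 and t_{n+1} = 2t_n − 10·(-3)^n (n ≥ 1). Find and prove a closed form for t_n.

Claim: t_n = -2^n + 2·(-3)^n.

Base case: t_1 = -8, and -2^1 + 2·(-3)^1 = -2 − 6 = -8.
Assume t_k = -2^k + 2·(-3)^k for some k ≥ 1.
Then t_{k+1} = 2t_k − 10·(-3)^k = 2·(-2^k + 2·(-3)^k) − 10·(-3)^k = -2^{k+1} + 4·(-3)^k − 10·(-3)^k = -2^{k+1} − 6·(-3)^k = -2^{k+1} + 2·(-3)^{k+1}.
Hence t_n = -2^n + 2·(-3)^n for every n ≥ 1, by induction.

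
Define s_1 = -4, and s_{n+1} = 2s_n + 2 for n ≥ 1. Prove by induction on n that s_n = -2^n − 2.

Base case: s_1 = -4, and -2^1 − 2 = -2 − 2 = -4.
Assume s_k = -2^k − 2 for some k ≥ 1.
Then s_{k+1} = 2s_k + 2 = 2·(-2^k − 2) + 2 = -2^{k+1} − 4 + 2 = -2^{k+1} − 2.
Hence s_n = -2^n − 2 for every n ≥ 1, by induction.

s_n = -2^n − 2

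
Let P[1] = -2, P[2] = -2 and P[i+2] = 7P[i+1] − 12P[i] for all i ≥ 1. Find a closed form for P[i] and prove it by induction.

Claim: P[i] = 4^i − 2·3^i.

Base cases: P[1] = -2 and 4^1 − 2·3^1 = -2; P[2] = -2 and 4^2 − 2·3^2 = -2.
Assume P[j] = 4^j − 2·3^j for all 1 ≤ j ≤ r, where r ≥ 2.
Then P[r+1] = 7P[r] − 12P[r−1] = 7·(4^r − 2·3^r) − 12·(4^{r−1} − 2·3^{r−1}) = (7·4 − 12)4^{r−1} − 2·(7·3 − 12)3^{r−1} = 16·4^{r−1} − 18·3^{r−1} = 4^{r+1} − 2·3^{r+1}.
So the formula holds for r+1, and by strong induction P[i] = 4^i − 2·3^i for all i ≥ 1.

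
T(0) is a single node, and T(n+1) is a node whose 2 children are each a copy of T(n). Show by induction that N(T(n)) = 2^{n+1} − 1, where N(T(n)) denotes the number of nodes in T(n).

Base case: N(T(0)) = 1, and 2^{0+1} − 1 = 1.
Assume N(T(m)) = 2^{m+1} − 1.
Then N(T(m+1)) = 1 + 2N(T(m)) = 1 + 2(2^{m+1} − 1) = 2^{m+2} − 2 + 1 = 2^{m+2} − 1.
By induction, N(T(n)) = 2^{n+1} − 1 for all n ≥ 0.

N(T(n)) = 2^{n+1} − 1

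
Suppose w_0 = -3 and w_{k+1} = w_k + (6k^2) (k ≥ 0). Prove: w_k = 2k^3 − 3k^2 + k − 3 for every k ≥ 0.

Base case: w_0 = -3, and 2·0^3 − 3·0^2 + 0 − 3 = -3.
Assume w_j = 2j^3 − 3j^2 + j − 3.
Then w_{j+1} = w_j + (6j^2) = (2j^3 − 3j^2 + j − 3) + (6j^2) = 2j^3 + 3j^2 + j − 3,
and 2·(j+1)^3 − 3·(j+1)^2 + (j+1) − 3 = 2j^3 + 3j^2 + j − 3.
This completes the inductive step, so w_k = 2k^3 − 3k^2 + k − 3 for all k ≥ 0.

w_k = 2k^3 − 3k^2 + k − 3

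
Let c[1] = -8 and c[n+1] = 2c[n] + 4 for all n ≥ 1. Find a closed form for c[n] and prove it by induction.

Claim: c[n] = -2^{n+1} − 4.

Base case: c[1] = -8, and -2^{1+1} − 4 = -4 − 4 = -8.
Assume c[r] = -2^{r+1} − 4 for some r ≥ 1.
Then c[r+1] = 2c[r] + 4 = 2·(-2^{r+1} − 4) + 4 = -2^{r+2} − 8 + 4 = -2^{r+2} − 4.
By induction, c[n] = -2^{n+1} − 4 for all n ≥ 1.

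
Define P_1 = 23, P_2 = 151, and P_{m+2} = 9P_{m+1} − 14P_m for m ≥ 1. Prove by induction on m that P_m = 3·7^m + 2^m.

Base cases: P_1 = 23 and 3·7^1 + 2^1 = 23; P_2 = 151 and 3·7^2 + 2^2 = 151.
Assume P_i = 3·7^i + 2^i for all 1 ≤ i ≤ j, where j ≥ 2.
Then P_{j+1} = 9P_j − 14P_{j−1} = 9·(3·7^j + 2^j) − 14·(3·7^{j−1} + 2^{j−1}) = 3·(9·7 − 14)7^{j−1} + (9·2 − 14)2^{j−1} = 147·7^{j−1} + 4·2^{j−1} = 3·7^{j+1} + 2^{j+1}.
By strong induction, P_m = 3·7^m + 2^m for all m ≥ 1.

P_m = 3·7^m + 2^m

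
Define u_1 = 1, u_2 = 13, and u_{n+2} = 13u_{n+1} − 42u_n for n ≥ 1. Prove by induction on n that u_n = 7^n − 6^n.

Base cases: u_1 = 1 and 7^1 − 6^1 = 1; u_2 = 13 and 7^2 − 6^2 = 13.
Assume u_j = 7^j − 6^j for all 1 ≤ j ≤ r, where r ≥ 2.
Then u_{r+1} = 13u_r − 42u_{r−1} = 13·(7^r − 6^r) − 42·(7^{r−1} − 6^{r−1}) = (13·7 − 42)7^{r−1} − (13·6 − 42)6^{r−1} = 49·7^{r−1} − 36·6^{r−1} = 7^{r+1} − 6^{r+1}.
Hence u_n = 7^n − 6^n for every n ≥ 1, by strong induction.

u_n = 7^n − 6^n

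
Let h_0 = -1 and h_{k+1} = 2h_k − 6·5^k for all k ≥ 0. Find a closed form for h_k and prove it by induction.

Claim: h_k = 2^k − 2·5^k.

Base case: h_0 = -1, and 2^0 − 2·5^0 = 1 − 2 = -1.
Assume h_m = 2^m − 2·5^m for some m ≥ 0.
Then h_{m+1} = 2h_m − 6·5^m = 2·(2^m − 2·5^m) − 6·5^m = 2^{m+1} − 4·5^m − 6·5^m = 2^{m+1} − 10·5^m = 2^{m+1} − 2·5^{m+1}.
So the formula holds for m+1, and by induction h_k = 2^k − 2·5^k for all k ≥ 0.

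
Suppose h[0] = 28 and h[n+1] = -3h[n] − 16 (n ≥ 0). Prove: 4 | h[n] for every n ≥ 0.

Base case: h[0] = 28 = 4·7, so 4 | h[0].
Assume 4 | h[k], so h[k] = 4t for some integer t.
Then h[k+1] = -3h[k] − 16 = -3·(4t) − 16 = 4(-3t − 4), so 4 | h[k+1].
This completes the inductive step, so 4 | h[n] for all n ≥ 0.

4 | h[n]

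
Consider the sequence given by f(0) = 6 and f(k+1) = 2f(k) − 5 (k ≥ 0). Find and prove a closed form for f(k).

Claim: f(k) = 2^k + 5.

Base case: f(0) = 6, and 2^0 + 5 = 1 + 5 = 6.
Assume f(m) = 2^m + 5 for some m ≥ 0.
Then f(m+1) = 2f(m) − 5 = 2·(2^m + 5) − 5 = 2^{m+1} + 10 − 5 = 2^{m+1} + 5.
This completes the inductive step, so f(k) = 2^k + 5 for all k ≥ 0.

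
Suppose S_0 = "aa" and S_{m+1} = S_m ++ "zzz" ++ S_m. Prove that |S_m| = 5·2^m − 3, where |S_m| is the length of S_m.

Base case: |S_0| = 2, and 5·2^0 − 3 = 2.
Assume |S_r| = 5·2^r − 3.
Then |S_{r+1}| = |S_r| + 3 + |S_r| = 2|S_r| + 3 = 2(5·2^r − 3) + 3 = 5·2^{r+1} − 6 + 3 = 5·2^{r+1} − 3.
By induction, |S_m| = 5·2^m − 3 for all m ≥ 0.

|S_m| = 5·2^m − 3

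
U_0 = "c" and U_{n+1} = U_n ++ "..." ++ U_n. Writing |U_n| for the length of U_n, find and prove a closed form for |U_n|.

Claim: |U_n| = 2^{n+2} − 3.

Base case: |U_0| = 1, and 2^{0+2} − 3 = 1.
Assume |U_r| = 2^{r+2} − 3.
Then |U_{r+1}| = |U_r| + 3 + |U_r| = 2|U_r| + 3 = 2(2^{r+2} − 3) + 3 = 2^{r+3} − 6 + 3 = 2^{r+3} − 3.
This completes the inductive step, so |U_n| = 2^{n+2} − 3 for all n ≥ 0.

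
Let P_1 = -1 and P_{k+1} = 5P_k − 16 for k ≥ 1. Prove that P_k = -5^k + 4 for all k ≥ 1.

Base case: P_1 = -1, and -5^1 + 4 = -5 + 4 = -1.
Assume P_j = -5^j + 4 for some j ≥ 1.
Then P_{j+1} = 5P_j − 16 = 5·(-5^j + 4) − 16 = -5^{j+1} + 20 − 16 = -5^{j+1} + 4.
This completes the inductive step, so P_k = -5^k + 4 for all k ≥ 1.

P_k = -5^k + 4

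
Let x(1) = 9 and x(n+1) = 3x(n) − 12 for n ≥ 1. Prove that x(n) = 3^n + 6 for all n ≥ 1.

Base case: x(1) = 9, and 3^1 + 6 = 3 + 6 = 9.
Assume x(k) = 3^k + 6 for some k ≥ 1.
Then x(k+1) = 3x(k) − 12 = 3·(3^k + 6) − 12 = 3^{k+1} + 18 − 12 = 3^{k+1} + 6.
So the formula holds for k+1, and by induction x(n) = 3^n + 6 for all n ≥ 1.

x(n) = 3^n + 6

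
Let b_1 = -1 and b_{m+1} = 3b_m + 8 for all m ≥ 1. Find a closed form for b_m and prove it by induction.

Claim: b_m = 3^m − 4.

Base case: b_1 = -1, and 3^1 − 4 = 3 − 4 = -1.
Assume b_r = 3^r − 4 for some r ≥ 1.
Then b_{r+1} = 3b_r + 8 = 3·(3^r − 4) + 8 = 3^{r+1} − 12 + 8 = 3^{r+1} − 4.
So the formula holds for r+1, and by induction b_m = 3^m − 4 for all m ≥ 1.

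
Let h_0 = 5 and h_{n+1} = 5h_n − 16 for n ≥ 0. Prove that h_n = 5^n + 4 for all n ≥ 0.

Base case: h_0 = 5, and 5^0 + 4 = 1 + 4 = 5.
Assume h_j = 5^j + 4 for some j ≥ 0.
Then h_{j+1} = 5h_j − 16 = 5·(5^j + 4) − 16 = 5^{j+1} + 20 − 16 = 5^{j+1} + 4.
Hence h_n = 5^n + 4 for every n ≥ 0, by induction.

h_n = 5^n + 4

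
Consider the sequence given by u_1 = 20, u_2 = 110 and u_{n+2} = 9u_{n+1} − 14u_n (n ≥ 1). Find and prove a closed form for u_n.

Claim: u_n = 3·2^n + 2·7^n.

Base cases: u_1 = 20 and 3·2^1 + 2·7^1 = 20; u_2 = 110 and 3·2^2 + 2·7^2 = 110.
Assume u_j = 3·2^j + 2·7^j for all 1 ≤ j ≤ m, where m ≥ 2.
Then u_{m+1} = 9u_m − 14u_{m−1} = 9·(3·2^m + 2·7^m) − 14·(3·2^{m−1} + 2·7^{m−1}) = 3·(9·2 − 14)2^{m−1} + 2·(9·7 − 14)7^{m−1} = 12·2^{m−1} + 98·7^{m−1} = 3·2^{m+1} + 2·7^{m+1}.
This completes the inductive step, so u_n = 3·2^n + 2·7^n for all n ≥ 1.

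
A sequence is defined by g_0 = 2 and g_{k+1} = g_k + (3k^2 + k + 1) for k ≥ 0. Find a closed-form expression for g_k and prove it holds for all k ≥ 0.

Claim: g_k = k^3 − k^2 + k + 2.

Base case: g_0 = 2, and 0^3 − 0^2 + 0 + 2 = 2.
Assume g_m = m^3 − m^2 + m + 2.
Then g_{m+1} = g_m + (3m^2 + m + 1) = (m^3 − m^2 + m + 2) + (3m^2 + m + 1) = m^3 + 2m^2 + 2m + 3,
and (m+1)^3 − (m+1)^2 + (m+1) + 2 = m^3 + 2m^2 + 2m + 3.
By induction, g_k = k^3 − k^2 + k + 2 for all k ≥ 0.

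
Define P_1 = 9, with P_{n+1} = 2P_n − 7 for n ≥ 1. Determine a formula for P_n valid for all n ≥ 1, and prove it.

Claim: P_n = 2^n + 7.

Base case: P_1 = 9, and 2^1 + 7 = 2 + 7 = 9.
Assume P_r = 2^r + 7 for some r ≥ 1.
Then P_{r+1} = 2P_r − 7 = 2·(2^r + 7) − 7 = 2^{r+1} + 14 − 7 = 2^{r+1} + 7.
By induction, P_n = 2^n + 7 for all n ≥ 1.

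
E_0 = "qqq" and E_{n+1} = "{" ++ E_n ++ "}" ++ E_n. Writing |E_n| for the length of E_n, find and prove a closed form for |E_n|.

Claim: |E_n| = 5·2^n − 2.

Base case: |E_0| = 3, and 5·2^0 − 2 = 3.
Assume |E_r| = 5·2^r − 2.
Then |E_{r+1}| = 1 + |E_r| + 1 + |E_r| = 2|E_r| + 2 = 2(5·2^r − 2) + 2 = 5·2^{r+1} − 4 + 2 = 5·2^{r+1} − 2.
This completes the inductive step, so |E_n| = 5·2^n − 2 for all n ≥ 0.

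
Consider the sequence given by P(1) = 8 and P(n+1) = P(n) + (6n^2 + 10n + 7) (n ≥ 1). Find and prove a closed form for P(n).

Claim: P(n) = 2n^3 + 2n^2 + 3n + 1.

Base case: P(1) = 8, and 2·1^3 + 2·1^2 + 3·1 + 1 = 8.
Assume P(m) = 2m^3 + 2m^2 + 3m + 1.
Then P(m+1) = P(m) + (6m^2 + 10m + 7) = (2m^3 + 2m^2 + 3m + 1) + (6m^2 + 10m + 7) = 2m^3 + 8m^2 + 13m + 8,
and 2·(m+1)^3 + 2·(m+1)^2 + 3·(m+1) + 1 = 2m^3 + 8m^2 + 13m + 8.
By induction, P(n) = 2n^3 + 2n^2 + 3n + 1 for all n ≥ 1.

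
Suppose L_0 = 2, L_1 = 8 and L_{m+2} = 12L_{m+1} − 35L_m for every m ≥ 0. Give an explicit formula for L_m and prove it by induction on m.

Claim: L_m = 3·5^m − 7^m.

Base cases: L_0 = 2 and 3·5^0 − 7^0 = 2; L_1 = 8 and 3·5^1 − 7^1 = 8.
Assume L_i = 3·5^i − 7^i for all 0 ≤ i ≤ j, where j ≥ 1.
Then L_{j+1} = 12L_j − 35L_{j−1} = 12·(3·5^j − 7^j) − 35·(3·5^{j−1} − 7^{j−1}) = 3·(12·5 − 35)5^{j−1} − (12·7 − 35)7^{j−1} = 75·5^{j−1} − 49·7^{j−1} = 3·5^{j+1} − 7^{j+1}.
By strong induction, L_m = 3·5^m − 7^m for all m ≥ 0.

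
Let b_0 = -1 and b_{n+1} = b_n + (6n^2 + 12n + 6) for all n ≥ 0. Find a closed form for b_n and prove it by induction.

Claim: b_n = 2n^3 + 3n^2 + n − 1.

Base case: b_0 = -1, and 2·0^3 + 3·0^2 + 0 − 1 = -1.
Assume b_j = 2j^3 + 3j^2 + j − 1.
Then b_{j+1} = b_j + (6j^2 + 12j + 6) = (2j^3 + 3j^2 + j − 1) + (6j^2 + 12j + 6) = 2j^3 + 9j^2 + 13j + 5,
and 2·(j+1)^3 + 3·(j+1)^2 + (j+1) − 1 = 2j^3 + 9j^2 + 13j + 5.
By induction, b_n = 2n^3 + 3n^2 + n − 1 for all n ≥ 0.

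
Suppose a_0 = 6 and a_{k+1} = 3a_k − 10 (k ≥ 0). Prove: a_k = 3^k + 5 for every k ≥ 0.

Base case: a_0 = 6, and 3^0 + 5 = 1 + 5 = 6.
Assume a_j = 3^j + 5 for some j ≥ 0.
Then a_{j+1} = 3a_j − 10 = 3·(3^j + 5) − 10 = 3^{j+1} + 15 − 10 = 3^{j+1} + 5.
So the formula holds for j+1, and by induction a_k = 3^k + 5 for all k ≥ 0.

a_k = 3^k + 5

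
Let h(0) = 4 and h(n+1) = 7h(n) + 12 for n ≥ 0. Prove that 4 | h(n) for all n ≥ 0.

Base case: h(0) = 4 = 4·1, so 4 | h(0).
Assume 4 | h(m), so h(m) = 4t for some integer t.
Then h(m+1) = 7h(m) + 12 = 7·(4t) + 12 = 4(7t + 3), so 4 | h(m+1).
By induction, 4 | h(n) for all n ≥ 0.

4 | h(n)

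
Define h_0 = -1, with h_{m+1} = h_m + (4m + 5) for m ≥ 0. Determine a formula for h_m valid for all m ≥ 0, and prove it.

Claim: h_m = 2m^2 + 3m − 1.

Base case: h_0 = -1, and 2·0^2 + 3·0 − 1 = -1.
Assume h_k = 2k^2 + 3k − 1.
Then h_{k+1} = h_k + (4k + 5) = (2k^2 + 3k − 1) + (4k + 5) = 2k^2 + 7k + 4,
and 2·(k+1)^2 + 3·(k+1) − 1 = 2k^2 + 7k + 4.
This completes the inductive step, so h_m = 2m^2 + 3m − 1 for all m ≥ 0.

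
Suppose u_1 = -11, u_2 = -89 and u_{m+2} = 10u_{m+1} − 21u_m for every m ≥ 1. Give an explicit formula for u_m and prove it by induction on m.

Claim: u_m = 3^m − 2·7^m.

Base cases: u_1 = -11 and 3^1 − 2·7^1 = -11; u_2 = -89 and 3^2 − 2·7^2 = -89.
Assume u_j = 3^j − 2·7^j for all 1 ≤ j ≤ r, where r ≥ 2.
Then u_{r+1} = 10u_r − 21u_{r−1} = 10·(3^r − 2·7^r) − 21·(3^{r−1} − 2·7^{r−1}) = (10·3 − 21)3^{r−1} − 2·(10·7 − 21)7^{r−1} = 9·3^{r−1} − 98·7^{r−1} = 3^{r+1} − 2·7^{r+1}.
By strong induction, u_m = 3^m − 2·7^m for all m ≥ 1.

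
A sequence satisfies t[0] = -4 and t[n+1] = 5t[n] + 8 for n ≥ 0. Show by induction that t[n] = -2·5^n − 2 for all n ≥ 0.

Base case: t[0] = -4, and -2·5^0 − 2 = -2 − 2 = -4.
Assume t[j] = -2·5^j − 2 for some j ≥ 0.
Then t[j+1] = 5t[j] + 8 = 5·(-2·5^j − 2) + 8 = -10·5^j − 10 + 8 = -2·5^{j+1} − 2.
This completes the inductive step, so t[n] = -2·5^n − 2 for all n ≥ 0.

t[n] = -2·5^n − 2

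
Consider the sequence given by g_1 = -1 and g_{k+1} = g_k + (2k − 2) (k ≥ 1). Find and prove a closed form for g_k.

Claim: g_k = k^2 − 3k + 1.

Base case: g_1 = -1, and 1^2 − 3·1 + 1 = -1.
Assume g_j = j^2 − 3j + 1.
Then g_{j+1} = g_j + (2j − 2) = (j^2 − 3j + 1) + (2j − 2) = j^2 − j − 1,
and (j+1)^2 − 3·(j+1) + 1 = j^2 − j − 1.
Hence g_k = k^2 − 3k + 1 for every k ≥ 1, by induction.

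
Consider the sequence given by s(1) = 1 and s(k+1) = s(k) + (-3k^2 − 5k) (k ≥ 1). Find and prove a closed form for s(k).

Claim: s(k) = -k^3 − k^2 + 2k + 1.

Base case: s(1) = 1, and -1^3 − 1^2 + 2·1 + 1 = 1.
Assume s(j) = -j^3 − j^2 + 2j + 1.
Then s(j+1) = s(j) + (-3j^2 − 5j) = (-j^3 − j^2 + 2j + 1) + (-3j^2 − 5j) = -j^3 − 4j^2 − 3j + 1,
and -(j+1)^3 − (j+1)^2 + 2·(j+1) + 1 = -j^3 − 4j^2 − 3j + 1.
Hence s(k) = -k^3 − k^2 + 2k + 1 for every k ≥ 1, by induction.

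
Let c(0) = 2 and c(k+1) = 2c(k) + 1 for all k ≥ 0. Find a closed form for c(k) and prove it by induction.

Claim: c(k) = 3·2^k − 1.

Base case: c(0) = 2, and 3·2^0 − 1 = 3 − 1 = 2.
Assume c(r) = 3·2^r − 1 for some r ≥ 0.
Then c(r+1) = 2c(r) + 1 = 2·(3·2^r − 1) + 1 = 6·2^r − 2 + 1 = 3·2^{r+1} − 1.
This completes the inductive step, so c(k) = 3·2^k − 1 for all k ≥ 0.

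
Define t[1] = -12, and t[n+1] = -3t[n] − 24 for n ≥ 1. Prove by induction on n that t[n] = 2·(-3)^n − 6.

Base case: t[1] = -12, and 2·(-3)^1 − 6 = -6 − 6 = -12.
Assume t[r] = 2·(-3)^r − 6 for some r ≥ 1.
Then t[r+1] = -3t[r] − 24 = -3·(2·(-3)^r − 6) − 24 = -6·(-3)^r + 18 − 24 = 2·(-3)^{r+1} − 6.
By induction, t[n] = 2·(-3)^n − 6 for all n ≥ 1.

t[n] = 2·(-3)^n − 6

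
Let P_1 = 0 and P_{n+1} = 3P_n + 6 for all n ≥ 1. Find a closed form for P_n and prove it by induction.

Claim: P_n = 3^n − 3.

Base case: P_1 = 0, and 3^1 − 3 = 3 − 3 = 0.
Assume P_m = 3^m − 3 for some m ≥ 1.
Then P_{m+1} = 3P_m + 6 = 3·(3^m − 3) + 6 = 3^{m+1} − 9 + 6 = 3^{m+1} − 3.
By induction, P_n = 3^n − 3 for all n ≥ 1.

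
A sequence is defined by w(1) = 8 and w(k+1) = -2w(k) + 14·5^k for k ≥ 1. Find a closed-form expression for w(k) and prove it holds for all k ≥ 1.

Claim: w(k) = (-2)^k + 2·5^k.

Base case: w(1) = 8, and (-2)^1 + 2·5^1 = -2 + 10 = 8.
Assume w(m) = (-2)^m + 2·5^m for some m ≥ 1.
Then w(m+1) = -2w(m) + 14·5^m = -2·((-2)^m + 2·5^m) + 14·5^m = (-2)^{m+1} − 4·5^m + 14·5^m = (-2)^{m+1} + 10·5^m = (-2)^{m+1} + 2·5^{m+1}.
Hence w(k) = (-2)^k + 2·5^k for every k ≥ 1, by induction.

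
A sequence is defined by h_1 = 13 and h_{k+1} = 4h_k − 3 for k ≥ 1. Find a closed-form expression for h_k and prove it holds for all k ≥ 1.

Claim: h_k = 3·4^k + 1.

Base case: h_1 = 13, and 3·4^1 + 1 = 12 + 1 = 13.
Assume h_r = 3·4^r + 1 for some r ≥ 1.
Then h_{r+1} = 4h_r − 3 = 4·(3·4^r + 1) − 3 = 12·4^r + 4 − 3 = 3·4^{r+1} + 1.
Hence h_k = 3·4^k + 1 for every k ≥ 1, by induction.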